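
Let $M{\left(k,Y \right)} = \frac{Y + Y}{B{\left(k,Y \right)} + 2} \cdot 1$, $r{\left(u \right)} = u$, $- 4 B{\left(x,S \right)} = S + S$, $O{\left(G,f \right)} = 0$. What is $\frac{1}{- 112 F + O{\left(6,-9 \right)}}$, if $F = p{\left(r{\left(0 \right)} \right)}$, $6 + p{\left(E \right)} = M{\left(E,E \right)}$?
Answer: $\frac{1}{672} \approx 0.0014881$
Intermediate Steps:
$B{\left(x,S \right)} = - \frac{S}{2}$ ($B{\left(x,S \right)} = - \frac{S + S}{4} = - \frac{2 S}{4} = - \frac{S}{2}$)
$M{\left(k,Y \right)} = \frac{2 Y}{2 - \frac{Y}{2}}$ ($M{\left(k,Y \right)} = \frac{Y + Y}{- \frac{Y}{2} + 2} \cdot 1 = \frac{2 Y}{2 - \frac{Y}{2}} \cdot 1 = \frac{2 Y}{2 - \frac{Y}{2}}$)
$p{\left(E \right)} = -6 - \frac{4 E}{-4 + E}$
$F = -6$ ($F = \frac{2 \left(12 - 0\right)}{-4 + 0} = \frac{2 \left(12 + 0\right)}{-4} = 2 \left(- \frac{1}{4}\right) 12 = -6$)
$\frac{1}{- 112 F + O{\left(6,-9 \right)}} = \frac{1}{\left(-112\right) \left(-6\right) + 0} = \frac{1}{672 + 0} = \frac{1}{672}$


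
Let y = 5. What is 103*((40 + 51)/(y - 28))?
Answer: -9373/23 ≈ -407.52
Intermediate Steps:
103*((40 + 51)/(y - 28)) = 103*((40 + 51)/(5 - 28)) = 103*(91/(-23)) = 103*(91*(-1/23)) = 103*(-91/23) = -9373/23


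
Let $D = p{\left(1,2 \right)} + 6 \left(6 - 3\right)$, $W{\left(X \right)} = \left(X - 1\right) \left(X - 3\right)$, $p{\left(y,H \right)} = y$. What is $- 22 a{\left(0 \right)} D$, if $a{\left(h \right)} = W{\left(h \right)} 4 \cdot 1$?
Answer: $-5016$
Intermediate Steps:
$W{\left(X \right)} = \left(-1 + X\right) \left(-3 + X\right)$
$a{\left(h \right)} = 12 - 16 h + 4 h^{2}$ ($a{\left(h \right)} = \left(3 + h^{2} - 4 h\right) 4 \cdot 1 = \left(3 + h^{2} - 4 h\right) 4 = 12 - 16 h + 4 h^{2}$)
$D = 19$ ($D = 1 + 6 \left(6 - 3\right) = 1 + 6 \cdot 3 = 1 + 18 = 19$)
$- 22 a{\left(0 \right)} D = - 22 \left(12 - 0 + 4 \cdot 0^{2}\right) 19 = - 22 \left(12 + 0 + 4 \cdot 0\right) 19 = - 22 \left(12 + 0 + 0\right) 19 = \left(-22\right) 12 \cdot 19 = \left(-264\right) 19 = -5016$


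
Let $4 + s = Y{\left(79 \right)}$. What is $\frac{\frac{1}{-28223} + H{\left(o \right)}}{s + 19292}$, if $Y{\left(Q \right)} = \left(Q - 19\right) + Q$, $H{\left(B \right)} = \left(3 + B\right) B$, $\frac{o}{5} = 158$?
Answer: $\frac{17680862809}{548288221} \approx 32.247$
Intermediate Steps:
$o = 790$ ($o = 5 \cdot 158 = 790$)
$H{\left(B \right)} = B \left(3 + B\right)$
$Y{\left(Q \right)} = -19 + 2 Q$ ($Y{\left(Q \right)} = \left(-19 + Q\right) + Q = -19 + 2 Q$)
$s = 135$ ($s = -4 + \left(-19 + 2 \cdot 79\right) = -4 + \left(-19 + 158\right) = -4 + 139 = 135$)
$\frac{\frac{1}{-28223} + H{\left(o \right)}}{s + 19292} = \frac{\frac{1}{-28223} + 790 \left(3 + 790\right)}{135 + 19292} = \frac{- \frac{1}{28223} + 790 \cdot 793}{19427} = \left(- \frac{1}{28223} + 626470\right) \frac{1}{19427} = \frac{17680862809}{28223} \cdot \frac{1}{19427} = \frac{17680862809}{548288221}$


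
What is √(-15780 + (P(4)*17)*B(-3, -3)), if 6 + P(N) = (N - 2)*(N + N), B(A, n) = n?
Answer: 3*I*√1810 ≈ 127.63*I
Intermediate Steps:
P(N) = -6 + 2*N*(-2 + N) (P(N) = -6 + (N - 2)*(N + N) = -6 + (-2 + N)*(2*N) = -6 + 2*N*(-2 + N))
√(-15780 + (P(4)*17)*B(-3, -3)) = √(-15780 + ((-6 - 4*4 + 2*4²)*17)*(-3)) = √(-15780 + ((-6 - 16 + 2*16)*17)*(-3)) = √(-15780 + ((-6 - 16 + 32)*17)*(-3)) = √(-15780 + (10*17)*(-3)) = √(-15780 + 170*(-3)) = √(-15780 - 510) = √(-16290) = 3*I*√1810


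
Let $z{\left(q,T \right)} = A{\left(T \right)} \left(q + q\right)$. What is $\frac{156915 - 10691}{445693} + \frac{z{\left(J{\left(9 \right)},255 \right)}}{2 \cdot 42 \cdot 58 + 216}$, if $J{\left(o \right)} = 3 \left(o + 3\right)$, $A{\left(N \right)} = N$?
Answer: $\frac{371954633}{94486916} \approx 3.9366$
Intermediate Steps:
$J{\left(o \right)} = 9 + 3 o$ ($J{\left(o \right)} = 3 \left(3 + o\right) = 9 + 3 o$)
$z{\left(q,T \right)} = 2 T q$ ($z{\left(q,T \right)} = T \left(q + q\right) = T 2 q = 2 T q$)
$\frac{156915 - 10691}{445693} + \frac{z{\left(J{\left(9 \right)},255 \right)}}{2 \cdot 42 \cdot 58 + 216} = \frac{156915 - 10691}{445693} + \frac{2 \cdot 255 \left(9 + 3 \cdot 9\right)}{2 \cdot 42 \cdot 58 + 216} = 146224 \cdot \frac{1}{445693} + \frac{2 \cdot 255 \left(9 + 27\right)}{84 \cdot 58 + 216} = \frac{146224}{445693} + \frac{2 \cdot 255 \cdot 36}{4872 + 216} = \frac{146224}{445693} + \frac{18360}{5088} = \frac{146224}{445693} + 18360 \cdot \frac{1}{5088} = \frac{146224}{445693} + \frac{765}{212} = \frac{371954633}{94486916}$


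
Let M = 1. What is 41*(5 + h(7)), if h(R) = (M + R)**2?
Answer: 2829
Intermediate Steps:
h(R) = (1 + R)**2
41*(5 + h(7)) = 41*(5 + (1 + 7)**2) = 41*(5 + 8**2) = 41*(5 + 64) = 41*69 = 2829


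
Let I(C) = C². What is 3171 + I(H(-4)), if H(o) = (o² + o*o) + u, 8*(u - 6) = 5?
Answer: 298425/64 ≈ 4662.9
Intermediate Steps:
u = 53/8 (u = 6 + (⅛)*5 = 6 + 5/8 = 53/8 ≈ 6.6250)
H(o) = 53/8 + 2*o² (H(o) = (o² + o*o) + 53/8 = (o² + o²) + 53/8 = 2*o² + 53/8 = 53/8 + 2*o²)
3171 + I(H(-4)) = 3171 + (53/8 + 2*(-4)²)² = 3171 + (53/8 + 2*16)² = 3171 + (53/8 + 32)² = 3171 + (309/8)² = 3171 + 95481/64 = 298425/64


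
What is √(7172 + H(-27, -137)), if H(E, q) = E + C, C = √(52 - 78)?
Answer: √(7145 + I*√26) ≈ 84.528 + 0.0302*I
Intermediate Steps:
C = I*√26 (C = √(-26) = I*√26 ≈ 5.099*I)
H(E, q) = E + I*√26
√(7172 + H(-27, -137)) = √(7172 + (-27 + I*√26)) = √(7145 + I*√26)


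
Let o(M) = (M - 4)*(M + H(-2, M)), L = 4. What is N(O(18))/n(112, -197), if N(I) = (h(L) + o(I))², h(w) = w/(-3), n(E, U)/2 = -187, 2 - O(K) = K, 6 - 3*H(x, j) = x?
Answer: -316808/1683 ≈ -188.24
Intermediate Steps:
H(x, j) = 2 - x/3
O(K) = 2 - K
n(E, U) = -374 (n(E, U) = 2*(-187) = -374)
o(M) = (-4 + M)*(8/3 + M) (o(M) = (M - 4)*(M + (2 - ⅓*(-2))) = (-4 + M)*(M + (2 + ⅔)) = (-4 + M)*(M + 8/3) = (-4 + M)*(8/3 + M))
h(w) = -w/3 (h(w) = w*(-⅓) = -w/3)
N(I) = (-12 + I² - 4*I/3)² (N(I) = (-⅓*4 + (-32/3 + I² - 4*I/3))² = (-4/3 + (-32/3 + I² - 4*I/3))² = (-12 + I² - 4*I/3)²)
N(O(18))/n(112, -197) = ((36 - 3*(2 - 1*18)² + 4*(2 - 1*18))²/9)/(-374) = ((36 - 3*(2 - 18)² + 4*(2 - 18))²/9)*(-1/374) = ((36 - 3*(-16)² + 4*(-16))²/9)*(-1/374) = ((36 - 3*256 - 64)²/9)*(-1/374) = ((36 - 768 - 64)²/9)*(-1/374) = ((⅑)*(-796)²)*(-1/374) = ((⅑)*633616)*(-1/374) = (633616/9)*(-1/374) = -316808/1683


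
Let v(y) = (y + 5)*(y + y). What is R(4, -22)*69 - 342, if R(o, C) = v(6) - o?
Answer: 8490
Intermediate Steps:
v(y) = 2*y*(5 + y) (v(y) = (5 + y)*(2*y) = 2*y*(5 + y))
R(o, C) = 132 - o (R(o, C) = 2*6*(5 + 6) - o = 2*6*11 - o = 132 - o)
R(4, -22)*69 - 342 = (132 - 1*4)*69 - 342 = (132 - 4)*69 - 342 = 128*69 - 342 = 8832 - 342 = 8490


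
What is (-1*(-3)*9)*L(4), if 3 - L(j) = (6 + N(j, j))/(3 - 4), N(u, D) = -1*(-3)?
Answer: 324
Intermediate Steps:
N(u, D) = 3
L(j) = 12 (L(j) = 3 - (6 + 3)/(3 - 4) = 3 - 9/(-1) = 3 - 9*(-1) = 3 - 1*(-9) = 3 + 9 = 12)
(-1*(-3)*9)*L(4) = (-1*(-3)*9)*12 = (3*9)*12 = 27*12 = 324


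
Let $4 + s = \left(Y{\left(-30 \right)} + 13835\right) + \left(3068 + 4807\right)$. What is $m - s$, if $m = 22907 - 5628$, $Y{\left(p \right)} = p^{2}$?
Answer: $-5327$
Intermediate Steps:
$m = 17279$ ($m = 22907 - 5628 = 17279$)
$s = 22606$ ($s = -4 + \left(\left(\left(-30\right)^{2} + 13835\right) + \left(3068 + 4807\right)\right) = -4 + \left(\left(900 + 13835\right) + 7875\right) = -4 + \left(14735 + 7875\right) = -4 + 22610 = 22606$)
$m - s = 17279 - 22606 = -5327$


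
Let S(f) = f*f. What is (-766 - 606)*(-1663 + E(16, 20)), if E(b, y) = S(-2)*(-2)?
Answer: 2292612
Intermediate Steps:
S(f) = f²
E(b, y) = -8 (E(b, y) = (-2)²*(-2) = 4*(-2) = -8)
(-766 - 606)*(-1663 + E(16, 20)) = (-766 - 606)*(-1663 - 8) = -1372*(-1671) = 2292612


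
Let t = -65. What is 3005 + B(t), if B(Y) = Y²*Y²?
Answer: 17853630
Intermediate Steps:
B(Y) = Y⁴
3005 + B(t) = 3005 + (-65)⁴ = 3005 + 17850625 = 17853630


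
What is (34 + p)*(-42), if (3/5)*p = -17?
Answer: -238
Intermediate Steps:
p = -85/3 (p = (5/3)*(-17) = -85/3 ≈ -28.333)
(34 + p)*(-42) = (34 - 85/3)*(-42) = (17/3)*(-42) = -238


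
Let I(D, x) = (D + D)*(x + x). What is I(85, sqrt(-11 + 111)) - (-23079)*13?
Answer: 303427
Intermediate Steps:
I(D, x) = 4*D*x (I(D, x) = (2*D)*(2*x) = 4*D*x)
I(85, sqrt(-11 + 111)) - (-23079)*13 = 4*85*sqrt(-11 + 111) - (-23079)*13 = 4*85*sqrt(100) - 1*(-300027) = 4*85*10 + 300027 = 3400 + 300027 = 303427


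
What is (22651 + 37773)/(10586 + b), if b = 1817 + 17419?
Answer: 2324/1147 ≈ 2.0262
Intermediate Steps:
b = 19236
(22651 + 37773)/(10586 + b) = (22651 + 37773)/(10586 + 19236) = 60424/29822 = 60424*(1/29822) = 2324/1147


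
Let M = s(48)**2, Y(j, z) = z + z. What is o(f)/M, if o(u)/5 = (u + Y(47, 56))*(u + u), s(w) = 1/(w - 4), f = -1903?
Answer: 65984165280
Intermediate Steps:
Y(j, z) = 2*z
s(w) = 1/(-4 + w)
o(u) = 10*u*(112 + u) (o(u) = 5*((u + 2*56)*(u + u)) = 5*((u + 112)*(2*u)) = 5*((112 + u)*(2*u)) = 5*(2*u*(112 + u)) = 10*u*(112 + u))
M = 1/1936 (M = (1/(-4 + 48))**2 = (1/44)**2 = 1/1936 ≈ 0.00051653)
o(f)/M = (10*(-1903)*(112 - 1903))/(1/1936) = (10*(-1903)*(-1791))*1936 = 34082730*1936 = 65984165280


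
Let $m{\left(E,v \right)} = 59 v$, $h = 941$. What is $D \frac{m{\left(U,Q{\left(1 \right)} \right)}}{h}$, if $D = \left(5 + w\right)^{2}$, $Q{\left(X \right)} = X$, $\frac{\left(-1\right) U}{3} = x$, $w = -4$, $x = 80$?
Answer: $\frac{59}{941} \approx 0.062699$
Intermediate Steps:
$U = -240$ ($U = \left(-3\right) 80 = -240$)
$D = 1$ ($D = \left(5 - 4\right)^{2} = 1^{2} = 1$)
$D \frac{m{\left(U,Q{\left(1 \right)} \right)}}{h} = 1 \frac{59 \cdot 1}{941} = 1 \cdot 59 \cdot \frac{1}{941} = 1 \cdot \frac{59}{941} = \frac{59}{941}$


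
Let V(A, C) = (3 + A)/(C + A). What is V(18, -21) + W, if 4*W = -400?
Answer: -107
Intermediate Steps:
W = -100 (W = (1/4)*(-400) = -100)
V(A, C) = (3 + A)/(A + C)
V(18, -21) + W = (3 + 18)/(18 - 21) - 100 = 21/(-3) - 100 = -1/3*21 - 100 = -7 - 100 = -107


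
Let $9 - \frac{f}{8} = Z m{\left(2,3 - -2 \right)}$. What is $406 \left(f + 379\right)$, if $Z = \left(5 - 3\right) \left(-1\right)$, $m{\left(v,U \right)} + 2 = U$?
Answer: $202594$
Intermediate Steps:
$m{\left(v,U \right)} = -2 + U$
$Z = -2$ ($Z = 2 \left(-1\right) = -2$)
$f = 120$ ($f = 72 - 8 \left(- 2 \left(-2 + \left(3 - -2\right)\right)\right) = 72 - 8 \left(- 2 \left(-2 + \left(3 + 2\right)\right)\right) = 72 - 8 \left(- 2 \left(-2 + 5\right)\right) = 72 - 8 \left(\left(-2\right) 3\right) = 72 - -48 = 72 + 48 = 120$)
$406 \left(f + 379\right) = 406 \left(120 + 379\right) = 406 \cdot 499 = 202594$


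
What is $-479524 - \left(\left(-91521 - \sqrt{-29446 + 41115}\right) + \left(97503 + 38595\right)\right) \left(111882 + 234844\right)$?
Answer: $-15456484426 + 346726 \sqrt{11669} \approx -1.5419 \cdot 10^{10}$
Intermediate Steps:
$-479524 - \left(\left(-91521 - \sqrt{-29446 + 41115}\right) + \left(97503 + 38595\right)\right) \left(111882 + 234844\right) = -479524 - \left(\left(-91521 - \sqrt{11669}\right) + 136098\right) 346726 = -479524 - \left(44577 - \sqrt{11669}\right) 346726 = -479524 - \left(15456004902 - 346726 \sqrt{11669}\right) = -15456484426 + 346726 \sqrt{11669}$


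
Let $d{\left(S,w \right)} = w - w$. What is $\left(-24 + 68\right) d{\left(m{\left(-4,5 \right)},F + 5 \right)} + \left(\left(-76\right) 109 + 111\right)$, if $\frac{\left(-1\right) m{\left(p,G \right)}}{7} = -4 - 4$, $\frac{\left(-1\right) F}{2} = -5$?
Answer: $-8173$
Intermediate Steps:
$F = 10$ ($F = \left(-2\right) \left(-5\right) = 10$)
$m{\left(p,G \right)} = 56$ ($m{\left(p,G \right)} = - 7 \left(-4 - 4\right) = \left(-7\right) \left(-8\right) = 56$)
$d{\left(S,w \right)} = 0$
$\left(-24 + 68\right) d{\left(m{\left(-4,5 \right)},F + 5 \right)} + \left(\left(-76\right) 109 + 111\right) = \left(-24 + 68\right) 0 + \left(\left(-76\right) 109 + 111\right) = 44 \cdot 0 + \left(-8284 + 111\right) = 0 - 8173 = -8173$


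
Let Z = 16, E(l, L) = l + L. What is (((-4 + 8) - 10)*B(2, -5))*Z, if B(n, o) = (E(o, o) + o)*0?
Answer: 0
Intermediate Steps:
E(l, L) = L + l
B(n, o) = 0 (B(n, o) = ((o + o) + o)*0 = (2*o + o)*0 = (3*o)*0 = 0)
(((-4 + 8) - 10)*B(2, -5))*Z = (((-4 + 8) - 10)*0)*16 = ((4 - 10)*0)*16 = -6*0*16 = 0*16 = 0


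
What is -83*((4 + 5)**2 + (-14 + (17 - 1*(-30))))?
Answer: -9462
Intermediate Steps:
-83*((4 + 5)**2 + (-14 + (17 - 1*(-30)))) = -83*(9**2 + (-14 + (17 + 30))) = -83*(81 + (-14 + 47)) = -83*(81 + 33) = -83*114 = -9462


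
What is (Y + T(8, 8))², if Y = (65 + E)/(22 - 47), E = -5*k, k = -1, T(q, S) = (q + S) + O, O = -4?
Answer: 2116/25 ≈ 84.640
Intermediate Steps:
T(q, S) = -4 + S + q (T(q, S) = (q + S) - 4 = (S + q) - 4 = -4 + S + q)
E = 5 (E = -5*(-1) = 5)
Y = -14/5 (Y = (65 + 5)/(22 - 47) = 70/(-25) = 70*(-1/25) = -14/5 ≈ -2.8000)
(Y + T(8, 8))² = (-14/5 + (-4 + 8 + 8))² = (-14/5 + 12)² = (46/5)² = 2116/25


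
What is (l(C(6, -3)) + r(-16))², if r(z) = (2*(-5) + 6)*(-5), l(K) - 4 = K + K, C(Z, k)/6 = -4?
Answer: 576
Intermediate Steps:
C(Z, k) = -24 (C(Z, k) = 6*(-4) = -24)
l(K) = 4 + 2*K (l(K) = 4 + (K + K) = 4 + 2*K)
r(z) = 20 (r(z) = (-10 + 6)*(-5) = -4*(-5) = 20)
(l(C(6, -3)) + r(-16))² = ((4 + 2*(-24)) + 20)² = ((4 - 48) + 20)² = (-44 + 20)² = (-24)² = 576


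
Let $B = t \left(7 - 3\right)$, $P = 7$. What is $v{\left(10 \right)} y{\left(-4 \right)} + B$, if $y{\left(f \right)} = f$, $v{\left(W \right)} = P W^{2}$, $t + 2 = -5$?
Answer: $-2828$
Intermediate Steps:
$t = -7$ ($t = -2 - 5 = -7$)
$v{\left(W \right)} = 7 W^{2}$
$B = -28$ ($B = - 7 \left(7 - 3\right) = \left(-7\right) 4 = -28$)
$v{\left(10 \right)} y{\left(-4 \right)} + B = 7 \cdot 10^{2} \left(-4\right) - 28 = 7 \cdot 100 \left(-4\right) - 28 = 700 \left(-4\right) - 28 = -2800 - 28 = -2828$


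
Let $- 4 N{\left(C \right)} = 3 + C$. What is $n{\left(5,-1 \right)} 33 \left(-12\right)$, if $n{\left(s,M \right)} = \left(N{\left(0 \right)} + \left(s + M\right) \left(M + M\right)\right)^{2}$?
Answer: $- \frac{121275}{4} \approx -30319.0$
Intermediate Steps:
$N{\left(C \right)} = - \frac{3}{4} - \frac{C}{4}$ ($N{\left(C \right)} = - \frac{3 + C}{4} = - \frac{3}{4} - \frac{C}{4}$)
$n{\left(s,M \right)} = \left(- \frac{3}{4} + 2 M \left(M + s\right)\right)^{2}$ ($n{\left(s,M \right)} = \left(\left(- \frac{3}{4} - 0\right) + \left(s + M\right) \left(M + M\right)\right)^{2} = \left(\left(- \frac{3}{4} + 0\right) + \left(M + s\right) 2 M\right)^{2} = \left(- \frac{3}{4} + 2 M \left(M + s\right)\right)^{2}$)
$n{\left(5,-1 \right)} 33 \left(-12\right) = \frac{\left(-3 + 8 \left(-1\right)^{2} + 8 \left(-1\right) 5\right)^{2}}{16} \cdot 33 \left(-12\right) = \frac{\left(-3 + 8 \cdot 1 - 40\right)^{2}}{16} \cdot 33 \left(-12\right) = \frac{\left(-3 + 8 - 40\right)^{2}}{16} \cdot 33 \left(-12\right) = \frac{\left(-35\right)^{2}}{16} \cdot 33 \left(-12\right) = \frac{1}{16} \cdot 1225 \cdot 33 \left(-12\right) = \frac{1225}{16} \cdot 33 \left(-12\right) = \frac{40425}{16} \left(-12\right) = - \frac{121275}{4}$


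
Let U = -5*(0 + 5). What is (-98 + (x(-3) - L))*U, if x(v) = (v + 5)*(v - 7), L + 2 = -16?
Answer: 2500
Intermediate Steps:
L = -18 (L = -2 - 16 = -18)
x(v) = (-7 + v)*(5 + v) (x(v) = (5 + v)*(-7 + v) = (-7 + v)*(5 + v))
U = -25 (U = -5*5 = -25)
(-98 + (x(-3) - L))*U = (-98 + ((-35 + (-3)² - 2*(-3)) - 1*(-18)))*(-25) = (-98 + ((-35 + 9 + 6) + 18))*(-25) = (-98 + (-20 + 18))*(-25) = (-98 - 2)*(-25) = -100*(-25) = 2500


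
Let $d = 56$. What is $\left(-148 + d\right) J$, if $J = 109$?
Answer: $-10028$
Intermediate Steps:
$\left(-148 + d\right) J = \left(-148 + 56\right) 109 = \left(-92\right) 109 = -10028$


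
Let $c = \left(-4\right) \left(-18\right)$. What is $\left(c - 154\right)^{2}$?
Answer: $6724$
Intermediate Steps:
$c = 72$
$\left(c - 154\right)^{2} = \left(72 - 154\right)^{2} = \left(-82\right)^{2} = 6724$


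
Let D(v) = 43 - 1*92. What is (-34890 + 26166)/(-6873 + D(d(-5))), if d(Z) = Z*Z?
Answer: 4362/3461 ≈ 1.2603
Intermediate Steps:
d(Z) = Z**2
D(v) = -49 (D(v) = 43 - 92 = -49)
(-34890 + 26166)/(-6873 + D(d(-5))) = (-34890 + 26166)/(-6873 - 49) = -8724/(-6922) = -8724*(-1/6922) = 4362/3461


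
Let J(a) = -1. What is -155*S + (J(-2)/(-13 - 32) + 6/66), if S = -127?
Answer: 9744131/495 ≈ 19685.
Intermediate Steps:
-155*S + (J(-2)/(-13 - 32) + 6/66) = -155*(-127) + (-1/(-13 - 32) + 6/66) = 19685 + (-1/(-45) + 6*(1/66)) = 19685 + (-1*(-1/45) + 1/11) = 19685 + (1/45 + 1/11) = 19685 + 56/495 = 9744131/495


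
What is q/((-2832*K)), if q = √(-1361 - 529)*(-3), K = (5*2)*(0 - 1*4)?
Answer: -3*I*√210/37760 ≈ -0.0011513*I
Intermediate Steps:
K = -40 (K = 10*(0 - 4) = 10*(-4) = -40)
q = -9*I*√210 (q = √(-1890)*(-3) = (3*I*√210)*(-3) = -9*I*√210 ≈ -130.42*I)
q/((-2832*K)) = (-9*I*√210)/((-2832*(-40))) = -9*I*√210/113280 = -9*I*√210*(1/113280) = -3*I*√210/37760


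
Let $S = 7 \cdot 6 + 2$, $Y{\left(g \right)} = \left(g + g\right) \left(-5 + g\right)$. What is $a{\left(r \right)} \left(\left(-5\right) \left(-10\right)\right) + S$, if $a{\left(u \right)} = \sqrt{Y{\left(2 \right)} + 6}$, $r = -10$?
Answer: $44 + 50 i \sqrt{6} \approx 44.0 + 122.47 i$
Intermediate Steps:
$Y{\left(g \right)} = 2 g \left(-5 + g\right)$
$a{\left(u \right)} = i \sqrt{6}$ ($a{\left(u \right)} = \sqrt{2 \cdot 2 \left(-5 + 2\right) + 6} = \sqrt{2 \cdot 2 \left(-3\right) + 6} = \sqrt{-12 + 6} = \sqrt{-6} = i \sqrt{6}$)
$S = 44$ ($S = 42 + 2 = 44$)
$a{\left(r \right)} \left(\left(-5\right) \left(-10\right)\right) + S = i \sqrt{6} \left(\left(-5\right) \left(-10\right)\right) + 44 = i \sqrt{6} \cdot 50 + 44 = 50 i \sqrt{6} + 44 = 44 + 50 i \sqrt{6}$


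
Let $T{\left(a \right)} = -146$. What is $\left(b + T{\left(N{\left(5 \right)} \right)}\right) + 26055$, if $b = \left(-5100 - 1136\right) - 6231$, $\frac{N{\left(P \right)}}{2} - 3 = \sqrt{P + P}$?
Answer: $13442$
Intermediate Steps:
$N{\left(P \right)} = 6 + 2 \sqrt{2} \sqrt{P}$ ($N{\left(P \right)} = 6 + 2 \sqrt{P + P} = 6 + 2 \sqrt{2 P} = 6 + 2 \sqrt{2} \sqrt{P}$)
$b = -12467$ ($b = -6236 - 6231 = -12467$)
$\left(b + T{\left(N{\left(5 \right)} \right)}\right) + 26055 = \left(-12467 - 146\right) + 26055 = -12613 + 26055 = 13442$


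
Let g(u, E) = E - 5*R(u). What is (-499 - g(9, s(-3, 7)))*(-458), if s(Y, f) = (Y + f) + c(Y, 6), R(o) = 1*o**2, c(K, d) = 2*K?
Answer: 42136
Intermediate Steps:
R(o) = o**2
s(Y, f) = f + 3*Y (s(Y, f) = (Y + f) + 2*Y = f + 3*Y)
g(u, E) = E - 5*u**2
(-499 - g(9, s(-3, 7)))*(-458) = (-499 - ((7 + 3*(-3)) - 5*9**2))*(-458) = (-499 - ((7 - 9) - 5*81))*(-458) = (-499 - (-2 - 405))*(-458) = (-499 - 1*(-407))*(-458) = (-499 + 407)*(-458) = -92*(-458) = 42136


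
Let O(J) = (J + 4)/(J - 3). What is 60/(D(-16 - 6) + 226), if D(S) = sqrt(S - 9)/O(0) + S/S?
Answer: 217920/824743 + 720*I*sqrt(31)/824743 ≈ 0.26423 + 0.0048607*I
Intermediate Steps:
O(J) = (4 + J)/(-3 + J)
D(S) = 1 - 3*sqrt(-9 + S)/4 (D(S) = sqrt(S - 9)/(((4 + 0)/(-3 + 0))) + S/S = sqrt(-9 + S)/((4/(-3))) + 1 = sqrt(-9 + S)/((-1/3*4)) + 1 = sqrt(-9 + S)/(-4/3) + 1 = sqrt(-9 + S)*(-3/4) + 1 = -3*sqrt(-9 + S)/4 + 1 = 1 - 3*sqrt(-9 + S)/4)
60/(D(-16 - 6) + 226) = 60/((1 - 3*sqrt(-9 + (-16 - 6))/4) + 226) = 60/((1 - 3*sqrt(-9 - 22)/4) + 226) = 60/((1 - 3*I*sqrt(31)/4) + 226) = 60/(227 - 3*I*sqrt(31)/4)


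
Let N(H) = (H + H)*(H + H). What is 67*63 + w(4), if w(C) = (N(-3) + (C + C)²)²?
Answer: 14221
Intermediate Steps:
N(H) = 4*H² (N(H) = (2*H)*(2*H) = 4*H²)
w(C) = (36 + 4*C²)² (w(C) = (4*(-3)² + (C + C)²)² = (4*9 + (2*C)²)² = (36 + 4*C²)²)
67*63 + w(4) = 67*63 + 16*(9 + 4²)² = 4221 + 16*(9 + 16)² = 4221 + 16*25² = 4221 + 16*625 = 4221 + 10000 = 14221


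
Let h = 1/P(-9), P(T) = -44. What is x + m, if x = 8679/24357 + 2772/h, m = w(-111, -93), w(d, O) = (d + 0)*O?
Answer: -906442862/8119 ≈ -1.1164e+5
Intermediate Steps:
h = -1/44 (h = 1/(-44) = -1/44 ≈ -0.022727)
w(d, O) = O*d (w(d, O) = d*O = O*d)
m = 10323 (m = -93*(-111) = 10323)
x = -990255299/8119 (x = 8679/24357 + 2772/(-1/44) = 8679*(1/24357) + 2772*(-44) = 2893/8119 - 121968 = -990255299/8119 ≈ -1.2197e+5)
x + m = -990255299/8119 + 10323 = -906442862/8119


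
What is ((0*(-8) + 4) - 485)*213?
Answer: -102453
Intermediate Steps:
((0*(-8) + 4) - 485)*213 = ((0 + 4) - 485)*213 = (4 - 485)*213 = -481*213 = -102453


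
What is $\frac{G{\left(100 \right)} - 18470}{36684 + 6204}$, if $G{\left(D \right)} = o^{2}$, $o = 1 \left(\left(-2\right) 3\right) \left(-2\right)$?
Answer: $- \frac{9163}{21444} \approx -0.4273$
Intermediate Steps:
$o = 12$ ($o = 1 \left(-6\right) \left(-2\right) = \left(-6\right) \left(-2\right) = 12$)
$G{\left(D \right)} = 144$ ($G{\left(D \right)} = 12^{2} = 144$)
$\frac{G{\left(100 \right)} - 18470}{36684 + 6204} = \frac{144 - 18470}{36684 + 6204} = - \frac{18326}{42888} = \left(-18326\right) \frac{1}{42888} = - \frac{9163}{21444}$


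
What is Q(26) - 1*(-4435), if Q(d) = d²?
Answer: 5111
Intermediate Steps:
Q(26) - 1*(-4435) = 26² - 1*(-4435) = 676 + 4435 = 5111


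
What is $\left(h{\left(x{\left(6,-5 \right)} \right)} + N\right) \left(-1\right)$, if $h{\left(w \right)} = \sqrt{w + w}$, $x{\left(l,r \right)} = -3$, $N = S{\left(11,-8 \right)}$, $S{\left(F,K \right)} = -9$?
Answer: $9 - i \sqrt{6} \approx 9.0 - 2.4495 i$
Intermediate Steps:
$N = -9$
$h{\left(w \right)} = \sqrt{2} \sqrt{w}$ ($h{\left(w \right)} = \sqrt{2 w} = \sqrt{2} \sqrt{w}$)
$\left(h{\left(x{\left(6,-5 \right)} \right)} + N\right) \left(-1\right) = \left(\sqrt{2} \sqrt{-3} - 9\right) \left(-1\right) = \left(\sqrt{2} i \sqrt{3} - 9\right) \left(-1\right) = \left(i \sqrt{6} - 9\right) \left(-1\right) = \left(-9 + i \sqrt{6}\right) \left(-1\right) = 9 - i \sqrt{6}$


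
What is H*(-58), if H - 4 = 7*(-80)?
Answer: 32248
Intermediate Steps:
H = -556 (H = 4 + 7*(-80) = 4 - 560 = -556)
H*(-58) = -556*(-58) = 32248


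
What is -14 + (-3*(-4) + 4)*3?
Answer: 34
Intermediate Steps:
-14 + (-3*(-4) + 4)*3 = -14 + (12 + 4)*3 = -14 + 16*3 = -14 + 48 = 34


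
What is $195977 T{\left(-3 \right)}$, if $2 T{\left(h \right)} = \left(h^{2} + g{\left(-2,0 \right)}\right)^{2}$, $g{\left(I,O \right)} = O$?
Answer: $\frac{15874137}{2} \approx 7.9371 \cdot 10^{6}$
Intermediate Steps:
$T{\left(h \right)} = \frac{h^{4}}{2}$ ($T{\left(h \right)} = \frac{\left(h^{2} + 0\right)^{2}}{2} = \frac{\left(h^{2}\right)^{2}}{2} = \frac{h^{4}}{2}$)
$195977 T{\left(-3 \right)} = 195977 \frac{\left(-3\right)^{4}}{2} = 195977 \cdot \frac{1}{2} \cdot 81 = 195977 \cdot \frac{81}{2} = \frac{15874137}{2}$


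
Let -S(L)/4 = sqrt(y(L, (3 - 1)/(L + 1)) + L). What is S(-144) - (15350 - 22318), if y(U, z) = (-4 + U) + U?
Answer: 6968 - 8*I*sqrt(109) ≈ 6968.0 - 83.522*I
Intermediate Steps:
y(U, z) = -4 + 2*U
S(L) = -4*sqrt(-4 + 3*L) (S(L) = -4*sqrt((-4 + 2*L) + L) = -4*sqrt(-4 + 3*L))
S(-144) - (15350 - 22318) = -4*sqrt(-4 + 3*(-144)) - (15350 - 22318) = -4*sqrt(-4 - 432) - 1*(-6968) = -8*I*sqrt(109) + 6968 = 6968 - 8*I*sqrt(109)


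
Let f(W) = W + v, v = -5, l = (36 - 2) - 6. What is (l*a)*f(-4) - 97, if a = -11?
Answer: 2675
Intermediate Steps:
l = 28 (l = 34 - 6 = 28)
f(W) = -5 + W (f(W) = W - 5 = -5 + W)
(l*a)*f(-4) - 97 = (28*(-11))*(-5 - 4) - 97 = -308*(-9) - 97 = 2772 - 97 = 2675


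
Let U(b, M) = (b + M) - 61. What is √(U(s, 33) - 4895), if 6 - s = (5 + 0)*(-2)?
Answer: I*√4907 ≈ 70.05*I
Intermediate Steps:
s = 16 (s = 6 - (5 + 0)*(-2) = 6 - 5*(-2) = 6 - 1*(-10) = 6 + 10 = 16)
U(b, M) = -61 + M + b (U(b, M) = (M + b) - 61 = -61 + M + b)
√(U(s, 33) - 4895) = √((-61 + 33 + 16) - 4895) = √(-12 - 4895) = √(-4907) = I*√4907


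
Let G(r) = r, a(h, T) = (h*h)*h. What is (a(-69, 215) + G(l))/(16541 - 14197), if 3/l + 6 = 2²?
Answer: -657021/4688 ≈ -140.15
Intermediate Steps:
a(h, T) = h³ (a(h, T) = h²*h = h³)
l = -3/2 (l = 3/(-6 + 2²) = 3/(-6 + 4) = 3/(-2) = 3*(-½) = -3/2 ≈ -1.5000)
(a(-69, 215) + G(l))/(16541 - 14197) = ((-69)³ - 3/2)/(16541 - 14197) = (-328509 - 3/2)/2344 = -657021/2*1/2344 = -657021/4688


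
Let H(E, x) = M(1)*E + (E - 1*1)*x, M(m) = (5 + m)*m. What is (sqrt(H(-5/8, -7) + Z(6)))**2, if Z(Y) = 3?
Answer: 85/8 ≈ 10.625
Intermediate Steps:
M(m) = m*(5 + m)
H(E, x) = 6*E + x*(-1 + E) (H(E, x) = (1*(5 + 1))*E + (E - 1*1)*x = (1*6)*E + (E - 1)*x = 6*E + (-1 + E)*x = 6*E + x*(-1 + E))
(sqrt(H(-5/8, -7) + Z(6)))**2 = (sqrt((-1*(-7) + 6*(-5/8) - 5/8*(-7)) + 3))**2 = (sqrt((7 + 6*(-5*1/8) - 5*1/8*(-7)) + 3))**2 = (sqrt((7 + 6*(-5/8) - 5/8*(-7)) + 3))**2 = (sqrt((7 - 15/4 + 35/8) + 3))**2 = (sqrt(61/8 + 3))**2 = (sqrt(85/8))**2 = (sqrt(170)/4)**2 = 85/8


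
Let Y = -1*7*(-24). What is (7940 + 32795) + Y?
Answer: 40903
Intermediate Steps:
Y = 168 (Y = -7*(-24) = 168)
(7940 + 32795) + Y = (7940 + 32795) + 168 = 40735 + 168 = 40903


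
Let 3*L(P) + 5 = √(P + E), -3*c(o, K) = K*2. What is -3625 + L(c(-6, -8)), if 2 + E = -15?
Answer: -10880/3 + I*√105/9 ≈ -3626.7 + 1.1385*I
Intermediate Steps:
c(o, K) = -2*K/3 (c(o, K) = -K*2/3 = -2*K/3)
E = -17 (E = -2 - 15 = -17)
L(P) = -5/3 + √(-17 + P)/3 (L(P) = -5/3 + √(P - 17)/3 = -5/3 + √(-17 + P)/3)
-3625 + L(c(-6, -8)) = -3625 + (-5/3 + √(-17 - ⅔*(-8))/3) = -3625 + (-5/3 + √(-17 + 16/3)/3) = -3625 + (-5/3 + √(-35/3)/3) = -3625 + (-5/3 + (I*√105/3)/3) = -3625 + (-5/3 + I*√105/9) = -10880/3 + I*√105/9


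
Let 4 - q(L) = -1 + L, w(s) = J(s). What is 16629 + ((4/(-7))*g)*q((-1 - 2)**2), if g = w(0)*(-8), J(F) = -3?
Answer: 116787/7 ≈ 16684.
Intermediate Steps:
w(s) = -3
q(L) = 5 - L (q(L) = 4 - (-1 + L) = 4 + (1 - L) = 5 - L)
g = 24 (g = -3*(-8) = 24)
16629 + ((4/(-7))*g)*q((-1 - 2)**2) = 16629 + ((4/(-7))*24)*(5 - (-1 - 2)**2) = 16629 + ((4*(-1/7))*24)*(5 - 1*(-3)**2) = 16629 + (-4/7*24)*(5 - 1*9) = 16629 - 96*(5 - 9)/7 = 16629 - 96/7*(-4) = 16629 + 384/7 = 116787/7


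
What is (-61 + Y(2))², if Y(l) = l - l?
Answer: 3721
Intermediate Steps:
Y(l) = 0
(-61 + Y(2))² = (-61 + 0)² = (-61)² = 3721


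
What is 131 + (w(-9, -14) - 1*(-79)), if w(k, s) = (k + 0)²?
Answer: 291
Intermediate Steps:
w(k, s) = k²
131 + (w(-9, -14) - 1*(-79)) = 131 + ((-9)² - 1*(-79)) = 131 + (81 + 79) = 131 + 160 = 291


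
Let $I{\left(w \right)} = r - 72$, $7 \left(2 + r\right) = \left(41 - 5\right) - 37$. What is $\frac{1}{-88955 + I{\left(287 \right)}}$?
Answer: $- \frac{7}{623204} \approx -1.1232 \cdot 10^{-5}$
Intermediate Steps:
$r = - \frac{15}{7}$ ($r = -2 + \frac{\left(41 - 5\right) - 37}{7} = -2 + \frac{36 - 37}{7} = -2 + \frac{1}{7} \left(-1\right) = -2 - \frac{1}{7} = - \frac{15}{7} \approx -2.1429$)
$I{\left(w \right)} = - \frac{519}{7}$ ($I{\left(w \right)} = - \frac{15}{7} - 72 = - \frac{519}{7}$)
$\frac{1}{-88955 + I{\left(287 \right)}} = \frac{1}{-88955 - \frac{519}{7}} = \frac{1}{- \frac{623204}{7}} = - \frac{7}{623204}$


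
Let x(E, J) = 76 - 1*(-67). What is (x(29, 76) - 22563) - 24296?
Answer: -46716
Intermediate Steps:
x(E, J) = 143 (x(E, J) = 76 + 67 = 143)
(x(29, 76) - 22563) - 24296 = (143 - 22563) - 24296 = -22420 - 24296 = -46716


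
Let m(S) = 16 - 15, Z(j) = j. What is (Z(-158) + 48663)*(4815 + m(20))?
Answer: 233600080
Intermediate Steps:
m(S) = 1
(Z(-158) + 48663)*(4815 + m(20)) = (-158 + 48663)*(4815 + 1) = 48505*4816 = 233600080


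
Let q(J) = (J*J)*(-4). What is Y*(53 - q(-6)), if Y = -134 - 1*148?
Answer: -55554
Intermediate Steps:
q(J) = -4*J² (q(J) = J²*(-4) = -4*J²)
Y = -282 (Y = -134 - 148 = -282)
Y*(53 - q(-6)) = -282*(53 - (-4)*(-6)²) = -282*(53 - (-4)*36) = -282*(53 - 1*(-144)) = -282*(53 + 144) = -282*197 = -55554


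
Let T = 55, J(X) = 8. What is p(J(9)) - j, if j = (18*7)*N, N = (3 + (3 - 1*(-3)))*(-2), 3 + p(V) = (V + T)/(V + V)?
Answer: 36303/16 ≈ 2268.9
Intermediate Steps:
p(V) = -3 + (55 + V)/(2*V) (p(V) = -3 + (V + 55)/(V + V) = -3 + (55 + V)/((2*V)) = -3 + (55 + V)*(1/(2*V)) = -3 + (55 + V)/(2*V))
N = -18 (N = (3 + (3 + 3))*(-2) = (3 + 6)*(-2) = 9*(-2) = -18)
j = -2268 (j = (18*7)*(-18) = 126*(-18) = -2268)
p(J(9)) - j = (5/2)*(11 - 1*8)/8 - 1*(-2268) = (5/2)*(1/8)*(11 - 8) + 2268 = (5/2)*(1/8)*3 + 2268 = 15/16 + 2268 = 36303/16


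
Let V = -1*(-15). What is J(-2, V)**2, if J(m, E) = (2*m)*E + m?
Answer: 3844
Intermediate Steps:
V = 15
J(m, E) = m + 2*E*m (J(m, E) = 2*E*m + m = m + 2*E*m)
J(-2, V)**2 = (-2*(1 + 2*15))**2 = (-2*(1 + 30))**2 = (-2*31)**2 = (-62)**2 = 3844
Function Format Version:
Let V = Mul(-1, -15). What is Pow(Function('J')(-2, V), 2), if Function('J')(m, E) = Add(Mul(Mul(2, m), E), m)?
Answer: 3844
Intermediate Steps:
V = 15
Function('J')(m, E) = Add(m, Mul(2, E, m)) (Function('J')(m, E) = Add(Mul(2, E, m), m) = Add(m, Mul(2, E, m)))
Pow(Function('J')(-2, V), 2) = Pow(Mul(-2, Add(1, Mul(2, 15))), 2) = Pow(Mul(-2, Add(1, 30)), 2) = Pow(Mul(-2, 31), 2) = Pow(-62, 2) = 3844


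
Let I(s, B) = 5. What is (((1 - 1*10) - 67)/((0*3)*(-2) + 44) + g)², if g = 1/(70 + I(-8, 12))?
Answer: 1999396/680625 ≈ 2.9376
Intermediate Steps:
g = 1/75 (g = 1/(70 + 5) = 1/75 ≈ 0.013333)
(((1 - 1*10) - 67)/((0*3)*(-2) + 44) + g)² = (((1 - 1*10) - 67)/((0*3)*(-2) + 44) + 1/75)² = (((1 - 10) - 67)/(0*(-2) + 44) + 1/75)² = ((-9 - 67)/(0 + 44) + 1/75)² = (-76/44 + 1/75)² = (-76*1/44 + 1/75)² = (-19/11 + 1/75)² = (-1414/825)² = 1999396/680625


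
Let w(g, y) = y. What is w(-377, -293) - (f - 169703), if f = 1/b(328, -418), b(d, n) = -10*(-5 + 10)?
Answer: 8470501/50 ≈ 1.6941e+5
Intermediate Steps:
b(d, n) = -50 (b(d, n) = -10*5 = -50)
f = -1/50 (f = 1/(-50) = -1/50 ≈ -0.020000)
w(-377, -293) - (f - 169703) = -293 - (-1/50 - 169703) = -293 - 1*(-8485151/50) = -293 + 8485151/50 = 8470501/50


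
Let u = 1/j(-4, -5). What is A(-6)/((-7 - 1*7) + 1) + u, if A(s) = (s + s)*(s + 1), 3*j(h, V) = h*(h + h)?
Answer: -1881/416 ≈ -4.5216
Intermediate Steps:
j(h, V) = 2*h**2/3 (j(h, V) = (h*(h + h))/3 = (h*(2*h))/3 = (2*h**2)/3 = 2*h**2/3)
u = 3/32 (u = 1/((2/3)*(-4)**2) = 1/((2/3)*16) = 1/(32/3) = 3/32 ≈ 0.093750)
A(s) = 2*s*(1 + s) (A(s) = (2*s)*(1 + s) = 2*s*(1 + s))
A(-6)/((-7 - 1*7) + 1) + u = (2*(-6)*(1 - 6))/((-7 - 1*7) + 1) + 3/32 = (2*(-6)*(-5))/((-7 - 7) + 1) + 3/32 = 60/(-14 + 1) + 3/32 = 60/(-13) + 3/32 = -1/13*60 + 3/32 = -60/13 + 3/32 = -1881/416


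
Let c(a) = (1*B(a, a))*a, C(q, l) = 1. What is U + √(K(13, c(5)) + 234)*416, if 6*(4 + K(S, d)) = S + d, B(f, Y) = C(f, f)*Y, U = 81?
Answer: 81 + 416*√2127/3 ≈ 6476.2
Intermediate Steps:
B(f, Y) = Y (B(f, Y) = 1*Y = Y)
c(a) = a² (c(a) = (1*a)*a = a*a = a²)
K(S, d) = -4 + S/6 + d/6 (K(S, d) = -4 + (S + d)/6 = -4 + (S/6 + d/6) = -4 + S/6 + d/6)
U + √(K(13, c(5)) + 234)*416 = 81 + √((-4 + (⅙)*13 + (⅙)*5²) + 234)*416 = 81 + √((-4 + 13/6 + (⅙)*25) + 234)*416 = 81 + √((-4 + 13/6 + 25/6) + 234)*416 = 81 + √(7/3 + 234)*416 = 81 + √(709/3)*416 = 81 + (√2127/3)*416 = 81 + 416*√2127/3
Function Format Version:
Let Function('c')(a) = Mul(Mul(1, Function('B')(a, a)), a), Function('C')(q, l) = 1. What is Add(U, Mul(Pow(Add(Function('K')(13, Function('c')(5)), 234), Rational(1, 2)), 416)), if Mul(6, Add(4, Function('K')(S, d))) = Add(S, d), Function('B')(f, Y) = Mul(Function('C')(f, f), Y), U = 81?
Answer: Add(81, Mul(Rational(416, 3), Pow(2127, Rational(1, 2)))) ≈ 6476.2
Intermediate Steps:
Function('B')(f, Y) = Y (Function('B')(f, Y) = Mul(1, Y) = Y)
Function('c')(a) = Pow(a, 2) (Function('c')(a) = Mul(Mul(1, a), a) = Mul(a, a) = Pow(a, 2))
Function('K')(S, d) = Add(-4, Mul(Rational(1, 6), S), Mul(Rational(1, 6), d)) (Function('K')(S, d) = Add(-4, Mul(Rational(1, 6), Add(S, d))) = Add(-4, Add(Mul(Rational(1, 6), S), Mul(Rational(1, 6), d))) = Add(-4, Mul(Rational(1, 6), S), Mul(Rational(1, 6), d)))
Add(U, Mul(Pow(Add(Function('K')(13, Function('c')(5)), 234), Rational(1, 2)), 416)) = Add(81, Mul(Pow(Add(Add(-4, Mul(Rational(1, 6), 13), Mul(Rational(1, 6), Pow(5, 2))), 234), Rational(1, 2)), 416)) = Add(81, Mul(Pow(Add(Add(-4, Rational(13, 6), Mul(Rational(1, 6), 25)), 234), Rational(1, 2)), 416)) = Add(81, Mul(Pow(Add(Add(-4, Rational(13, 6), Rational(25, 6)), 234), Rational(1, 2)), 416)) = Add(81, Mul(Pow(Add(Rational(7, 3), 234), Rational(1, 2)), 416)) = Add(81, Mul(Pow(Rational(709, 3), Rational(1, 2)), 416)) = Add(81, Mul(Mul(Rational(1, 3), Pow(2127, Rational(1, 2))), 416)) = Add(81, Mul(Rational(416, 3), Pow(2127, Rational(1, 2))))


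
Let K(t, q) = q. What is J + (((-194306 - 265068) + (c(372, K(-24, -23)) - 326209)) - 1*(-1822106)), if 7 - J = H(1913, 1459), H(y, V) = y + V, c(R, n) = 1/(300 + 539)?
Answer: 866819563/839 ≈ 1.0332e+6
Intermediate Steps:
c(R, n) = 1/839
H(y, V) = V + y
J = -3365 (J = 7 - (1459 + 1913) = 7 - 1*3372 = 7 - 3372 = -3365)
J + (((-194306 - 265068) + (c(372, K(-24, -23)) - 326209)) - 1*(-1822106)) = -3365 + (((-194306 - 265068) + (1/839 - 326209)) - 1*(-1822106)) = -3365 + ((-459374 - 273689350/839) + 1822106) = -3365 + (-659104136/839 + 1822106) = -3365 + 869642798/839 = 866819563/839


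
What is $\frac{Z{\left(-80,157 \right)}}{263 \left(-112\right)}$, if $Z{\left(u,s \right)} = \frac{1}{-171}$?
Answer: $\frac{1}{5036976} \approx 1.9853 \cdot 10^{-7}$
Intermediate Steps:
$Z{\left(u,s \right)} = - \frac{1}{171}$
$\frac{Z{\left(-80,157 \right)}}{263 \left(-112\right)} = - \frac{1}{171 \cdot 263 \left(-112\right)} = - \frac{1}{171 \left(-29456\right)} = \left(- \frac{1}{171}\right) \left(- \frac{1}{29456}\right) = \frac{1}{5036976}$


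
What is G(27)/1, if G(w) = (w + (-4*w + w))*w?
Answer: -1458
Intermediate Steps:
G(w) = -2*w**2 (G(w) = (w - 3*w)*w = (-2*w)*w = -2*w**2)
G(27)/1 = -2*27**2/1 = -2*729*1 = -1458*1 = -1458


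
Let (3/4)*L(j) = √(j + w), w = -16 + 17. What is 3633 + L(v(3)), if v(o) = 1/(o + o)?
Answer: 3633 + 2*√42/9 ≈ 3634.4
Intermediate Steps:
w = 1
v(o) = 1/(2*o)
L(j) = 4*√(1 + j)/3 (L(j) = 4*√(j + 1)/3 = 4*√(1 + j)/3)
3633 + L(v(3)) = 3633 + 4*√(1 + (½)/3)/3 = 3633 + 4*√(1 + (½)*(⅓))/3 = 3633 + 4*√(1 + ⅙)/3 = 3633 + 4*√(7/6)/3 = 3633 + 4*(√42/6)/3 = 3633 + 2*√42/9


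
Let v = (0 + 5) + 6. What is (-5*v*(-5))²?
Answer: 75625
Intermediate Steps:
v = 11 (v = 5 + 6 = 11)
(-5*v*(-5))² = (-5*11*(-5))² = (-55*(-5))² = 275² = 75625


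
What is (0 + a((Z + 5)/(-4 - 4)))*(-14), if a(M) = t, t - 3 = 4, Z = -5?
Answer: -98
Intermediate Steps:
t = 7 (t = 3 + 4 = 7)
a(M) = 7
(0 + a((Z + 5)/(-4 - 4)))*(-14) = (0 + 7)*(-14) = 7*(-14) = -98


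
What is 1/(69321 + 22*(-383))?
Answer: 1/60895 ≈ 1.6422e-5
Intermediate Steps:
1/(69321 + 22*(-383)) = 1/(69321 - 8426) = 1/60895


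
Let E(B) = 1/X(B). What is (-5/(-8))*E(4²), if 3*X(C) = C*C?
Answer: 15/2048 ≈ 0.0073242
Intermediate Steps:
X(C) = C²/3 (X(C) = (C*C)/3 = C²/3)
E(B) = 3/B² (E(B) = 1/(B²/3) = 3/B²)
(-5/(-8))*E(4²) = (-5/(-8))*(3/(4²)²) = (-5*(-⅛))*(3/16²) = 5*(3*(1/256))/8 = (5/8)*(3/256) = 15/2048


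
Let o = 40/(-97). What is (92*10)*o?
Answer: -36800/97 ≈ -379.38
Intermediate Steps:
o = -40/97 (o = 40*(-1/97) = -40/97 ≈ -0.41237)
(92*10)*o = (92*10)*(-40/97) = 920*(-40/97) = -36800/97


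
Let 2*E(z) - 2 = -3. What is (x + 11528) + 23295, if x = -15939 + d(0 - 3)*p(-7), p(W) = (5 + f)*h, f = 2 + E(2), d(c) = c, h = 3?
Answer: 37651/2 ≈ 18826.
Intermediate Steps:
E(z) = -½ (E(z) = 1 + (½)*(-3) = 1 - 3/2 = -½)
f = 3/2 (f = 2 - ½ = 3/2 ≈ 1.5000)
p(W) = 39/2 (p(W) = (5 + 3/2)*3 = (13/2)*3 = 39/2)
x = -31995/2 (x = -15939 + (0 - 3)*(39/2) = -15939 - 3*39/2 = -15939 - 117/2 = -31995/2 ≈ -15998.)
(x + 11528) + 23295 = (-31995/2 + 11528) + 23295 = -8939/2 + 23295 = 37651/2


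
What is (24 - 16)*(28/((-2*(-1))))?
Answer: 112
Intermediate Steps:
(24 - 16)*(28/((-2*(-1)))) = 8*(28/2) = 8*(28*(½)) = 8*14 = 112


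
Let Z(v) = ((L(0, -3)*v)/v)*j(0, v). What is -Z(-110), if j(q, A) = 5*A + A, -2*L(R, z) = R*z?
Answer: 0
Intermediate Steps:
L(R, z) = -R*z/2
j(q, A) = 6*A
Z(v) = 0 (Z(v) = (((-½*0*(-3))*v)/v)*(6*v) = ((0*v)/v)*(6*v) = (0/v)*(6*v) = 0*(6*v) = 0)
-Z(-110) = -1*0 = 0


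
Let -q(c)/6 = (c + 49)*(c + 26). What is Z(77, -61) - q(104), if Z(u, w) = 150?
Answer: 119490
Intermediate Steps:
q(c) = -6*(26 + c)*(49 + c) (q(c) = -6*(c + 49)*(c + 26) = -6*(49 + c)*(26 + c) = -6*(26 + c)*(49 + c))
Z(77, -61) - q(104) = 150 - (-7644 - 450*104 - 6*104²) = 150 - (-7644 - 46800 - 6*10816) = 150 - (-7644 - 46800 - 64896) = 150 - 1*(-119340) = 150 + 119340 = 119490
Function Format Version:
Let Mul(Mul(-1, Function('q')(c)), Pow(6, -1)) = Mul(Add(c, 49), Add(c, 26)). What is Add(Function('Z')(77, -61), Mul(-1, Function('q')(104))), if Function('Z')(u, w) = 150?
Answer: 119490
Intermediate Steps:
Function('q')(c) = Mul(-6, Add(26, c), Add(49, c)) (Function('q')(c) = Mul(-6, Mul(Add(c, 49), Add(c, 26))) = Mul(-6, Mul(Add(49, c), Add(26, c))) = Mul(-6, Mul(Add(26, c), Add(49, c))) = Mul(-6, Add(26, c), Add(49, c)))
Add(Function('Z')(77, -61), Mul(-1, Function('q')(104))) = Add(150, Mul(-1, Add(-7644, Mul(-450, 104), Mul(-6, Pow(104, 2))))) = Add(150, Mul(-1, Add(-7644, -46800, Mul(-6, 10816)))) = Add(150, Mul(-1, Add(-7644, -46800, -64896))) = Add(150, Mul(-1, -119340)) = Add(150, 119340) = 119490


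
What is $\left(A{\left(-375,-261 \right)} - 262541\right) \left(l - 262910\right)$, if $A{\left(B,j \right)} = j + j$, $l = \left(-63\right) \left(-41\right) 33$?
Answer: $46738666273$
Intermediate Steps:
$l = 85239$ ($l = 2583 \cdot 33 = 85239$)
$A{\left(B,j \right)} = 2 j$
$\left(A{\left(-375,-261 \right)} - 262541\right) \left(l - 262910\right) = \left(2 \left(-261\right) - 262541\right) \left(85239 - 262910\right) = \left(-522 - 262541\right) \left(-177671\right) = \left(-263063\right) \left(-177671\right) = 46738666273$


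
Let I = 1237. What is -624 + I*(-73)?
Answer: -90925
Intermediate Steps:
-624 + I*(-73) = -624 + 1237*(-73) = -624 - 90301 = -90925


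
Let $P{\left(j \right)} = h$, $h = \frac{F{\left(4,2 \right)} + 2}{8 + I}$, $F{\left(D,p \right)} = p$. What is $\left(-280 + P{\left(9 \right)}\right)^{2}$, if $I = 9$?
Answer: $\frac{22619536}{289} \approx 78268.0$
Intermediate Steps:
$h = \frac{4}{17}$ ($h = \frac{2 + 2}{8 + 9} = \frac{4}{17} \approx 0.23529$)
$P{\left(j \right)} = \frac{4}{17}$
$\left(-280 + P{\left(9 \right)}\right)^{2} = \left(-280 + \frac{4}{17}\right)^{2} = \left(- \frac{4756}{17}\right)^{2} = \frac{22619536}{289}$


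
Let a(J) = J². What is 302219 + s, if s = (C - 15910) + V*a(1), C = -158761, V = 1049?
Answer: 128597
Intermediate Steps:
s = -173622 (s = (-158761 - 15910) + 1049*1² = -174671 + 1049*1 = -174671 + 1049 = -173622)
302219 + s = 302219 - 173622 = 128597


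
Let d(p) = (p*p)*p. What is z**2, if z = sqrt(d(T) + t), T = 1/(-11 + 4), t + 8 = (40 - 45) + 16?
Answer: 1028/343 ≈ 2.9971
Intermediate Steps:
t = 3 (t = -8 + ((40 - 45) + 16) = -8 + (-5 + 16) = -8 + 11 = 3)
T = -1/7 (T = 1/(-7) = -1/7 ≈ -0.14286)
d(p) = p**3 (d(p) = p**2*p = p**3)
z = 2*sqrt(1799)/49 (z = sqrt((-1/7)**3 + 3) = sqrt(-1/343 + 3) = sqrt(1028/343) = 2*sqrt(1799)/49 ≈ 1.7312)
z**2 = (2*sqrt(1799)/49)**2 = 1028/343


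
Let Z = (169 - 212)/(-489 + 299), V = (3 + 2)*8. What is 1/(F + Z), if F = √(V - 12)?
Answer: -8170/1008951 + 72200*√7/1008951 ≈ 0.18123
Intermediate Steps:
V = 40 (V = 5*8 = 40)
Z = 43/190 (Z = -43/(-190) = -43*(-1/190) = 43/190 ≈ 0.22632)
F = 2*√7 (F = √(40 - 12) = √28 = 2*√7 ≈ 5.2915)
1/(F + Z) = 1/(2*√7 + 43/190) = 1/(43/190 + 2*√7)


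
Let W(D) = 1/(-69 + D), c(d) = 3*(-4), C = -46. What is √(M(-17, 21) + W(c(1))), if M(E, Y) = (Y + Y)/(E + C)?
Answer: I*√55/9 ≈ 0.82402*I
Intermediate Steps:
c(d) = -12
M(E, Y) = 2*Y/(-46 + E) (M(E, Y) = (Y + Y)/(E - 46) = (2*Y)/(-46 + E) = 2*Y/(-46 + E))
√(M(-17, 21) + W(c(1))) = √(2*21/(-46 - 17) + 1/(-69 - 12)) = √(2*21/(-63) + 1/(-81)) = √(2*21*(-1/63) - 1/81) = √(-⅔ - 1/81) = √(-55/81) = I*√55/9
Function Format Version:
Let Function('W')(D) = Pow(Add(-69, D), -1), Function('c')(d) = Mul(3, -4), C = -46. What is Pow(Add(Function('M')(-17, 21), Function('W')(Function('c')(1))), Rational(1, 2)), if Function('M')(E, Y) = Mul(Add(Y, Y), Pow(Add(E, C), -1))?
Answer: Mul(Rational(1, 9), I, Pow(55, Rational(1, 2))) ≈ Mul(0.82402, I)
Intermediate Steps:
Function('c')(d) = -12
Function('M')(E, Y) = Mul(2, Y, Pow(Add(-46, E), -1)) (Function('M')(E, Y) = Mul(Add(Y, Y), Pow(Add(E, -46), -1)) = Mul(Mul(2, Y), Pow(Add(-46, E), -1)) = Mul(2, Y, Pow(Add(-46, E), -1)))
Pow(Add(Function('M')(-17, 21), Function('W')(Function('c')(1))), Rational(1, 2)) = Pow(Add(Mul(2, 21, Pow(Add(-46, -17), -1)), Pow(Add(-69, -12), -1)), Rational(1, 2)) = Pow(Add(Mul(2, 21, Pow(-63, -1)), Pow(-81, -1)), Rational(1, 2)) = Pow(Add(Mul(2, 21, Rational(-1, 63)), Rational(-1, 81)), Rational(1, 2)) = Pow(Add(Rational(-2, 3), Rational(-1, 81)), Rational(1, 2)) = Pow(Rational(-55, 81), Rational(1, 2)) = Mul(Rational(1, 9), I, Pow(55, Rational(1, 2)))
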